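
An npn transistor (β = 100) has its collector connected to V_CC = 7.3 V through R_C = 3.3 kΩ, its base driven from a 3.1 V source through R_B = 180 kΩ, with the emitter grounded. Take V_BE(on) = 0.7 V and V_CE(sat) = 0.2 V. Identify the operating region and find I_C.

Assume active. Base-emitter loop: I_B = (V_BB − V_BE)/R_B = (3.1 − 0.7)/180 = 0.0133 mA.
I_C = β·I_B = 100×0.0133 = 1.33 mA.
V_CE = V_CC − I_C·R_C = 7.3 − 1.33×3.3 = 2.9 V > V_CE(sat), so the active-region assumption holds.

active; I_C ≈ 1.3 mA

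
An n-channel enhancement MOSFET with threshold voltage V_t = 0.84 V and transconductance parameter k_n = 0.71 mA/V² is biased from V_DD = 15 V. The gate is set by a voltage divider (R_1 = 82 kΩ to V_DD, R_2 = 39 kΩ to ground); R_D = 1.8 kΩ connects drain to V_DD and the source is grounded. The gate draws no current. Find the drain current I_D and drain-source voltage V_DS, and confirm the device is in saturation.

V_G = V_DD·R_2/(R_1+R_2) = 15×39/121 = 4.83 V. With the source grounded, V_GS = V_G = 4.83 V.
Assume saturation: I_D = (k_n/2)(V_GS − V_t)² = (0.71/2)×(4.83 − 0.84)² = 0.355×3.99² = 5.66 mA.
V_DS = V_DD − I_D·R_D = 15 − 5.66×1.8 = 4.8 V.
Saturation requires V_DS ≥ V_GS − V_t = 3.99 V; 4.8 ≥ 3.99 ✓.

I_D ≈ 5.7 mA, V_DS ≈ 4.8 V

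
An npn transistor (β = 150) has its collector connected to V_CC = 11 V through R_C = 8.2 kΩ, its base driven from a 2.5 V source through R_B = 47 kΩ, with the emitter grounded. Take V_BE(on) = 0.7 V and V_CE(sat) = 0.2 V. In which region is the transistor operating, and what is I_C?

Assume active: I_B = (2.5 − 0.7)/47 = 0.0383 mA, giving I_C = β·I_B = 5.74 mA.
But then V_CE = 11 − 5.74×8.2 = -36.1 V < V_CE(sat) = 0.2 V — impossible in the active region.
So the transistor is saturated. With V_CE = 0.2 V, I_C = (V_CC − 0.2)/R_C = 10.8/8.2 = 1.32 mA.
Check: β·I_B = 5.74 mA > I_C = 1.32 mA, confirming saturation.

saturation; I_C ≈ 1.3 mA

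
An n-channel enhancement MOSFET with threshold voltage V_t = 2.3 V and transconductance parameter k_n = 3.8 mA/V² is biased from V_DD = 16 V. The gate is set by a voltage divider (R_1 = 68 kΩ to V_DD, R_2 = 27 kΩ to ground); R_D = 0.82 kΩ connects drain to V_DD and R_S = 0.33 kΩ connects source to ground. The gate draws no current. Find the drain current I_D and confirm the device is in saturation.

V_G = V_DD·R_2/(R_1+R_2) = 16×27/95 = 4.55 V.
Assume saturation: I_D = (k_n/2)(V_GS − V_t)² with V_GS = V_G − I_D·R_S = 4.55 − 0.33·I_D.
Substituting gives 0.207·I_D² − 3.82·I_D + 9.6 = 0, with roots I_D = 3 or 15.5 mA.
The root I_D = 15.5 mA gives V_GS = -0.552 V ≤ V_t, so take I_D = 3 mA.
Then V_GS = 3.56 V and V_DS = V_DD − I_D(R_D+R_S) = 16 − 3×1.15 = 12.5 V.
Saturation requires V_DS ≥ V_GS − V_t = 1.26 V; 12.5 ≥ 1.26 ✓.

I_D ≈ 3 mA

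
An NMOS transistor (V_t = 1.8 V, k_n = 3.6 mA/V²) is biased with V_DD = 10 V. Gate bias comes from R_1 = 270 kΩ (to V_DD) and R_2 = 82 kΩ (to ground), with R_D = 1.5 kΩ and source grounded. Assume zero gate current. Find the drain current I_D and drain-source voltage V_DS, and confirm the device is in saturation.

V_G = V_DD·R_2/(R_1+R_2) = 10×82/352 = 2.33 V. With the source grounded, V_GS = V_G = 2.33 V.
Assume saturation: I_D = (k_n/2)(V_GS − V_t)² = (3.6/2)×(2.33 − 1.8)² = 1.8×0.53² = 0.505 mA.
V_DS = V_DD − I_D·R_D = 10 − 0.505×1.5 = 9.24 V.
Saturation requires V_DS ≥ V_GS − V_t = 0.53 V; 9.24 ≥ 0.53 ✓.

I_D ≈ 0.5 mA, V_DS ≈ 9.2 V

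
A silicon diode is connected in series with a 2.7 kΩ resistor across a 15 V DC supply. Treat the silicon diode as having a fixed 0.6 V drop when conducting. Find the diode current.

KVL around the loop: 15 = V_D + I·R = 0.6 + I × 2.7 kΩ.
So I = (15 − 0.6) / 2.7 kΩ = 14.4 / 2.7 = 5.33 mA.

I ≈ 5.3 mA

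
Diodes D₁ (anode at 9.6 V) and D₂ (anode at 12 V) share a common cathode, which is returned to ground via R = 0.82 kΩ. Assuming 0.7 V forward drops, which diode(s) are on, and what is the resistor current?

Assume both conduct. Then node N would need to be at both 9.6−0.7 = 8.9 V and 12−0.7 = 11.3 V, which is impossible.
Assume only D₂ conducts: V_N = 12 − 0.7 = 11.3 V, so I_R = 11.3/0.82 = 13.8 mA.
Check D₁: its anode-to-cathode voltage is 9.6 − 11.3 = -1.7 V < 0.7 V, so it is off. The assumption is consistent.

Only D₂ conducts; I_R ≈ 14 mA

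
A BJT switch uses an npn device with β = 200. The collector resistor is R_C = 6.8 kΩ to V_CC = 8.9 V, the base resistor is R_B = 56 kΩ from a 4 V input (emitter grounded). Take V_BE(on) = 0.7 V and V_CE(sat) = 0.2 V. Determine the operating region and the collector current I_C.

Assume active: I_B = (4 − 0.7)/56 = 0.0589 mA, giving I_C = β·I_B = 11.8 mA.
But then V_CE = 8.9 − 11.8×6.8 = -71.2 V < V_CE(sat) = 0.2 V — impossible in the active region.
So the transistor is saturated. With V_CE = 0.2 V, I_C = (V_CC − 0.2)/R_C = 8.7/6.8 = 1.28 mA.
Check: β·I_B = 11.8 mA > I_C = 1.28 mA, confirming saturation.

saturation; I_C ≈ 1.3 mA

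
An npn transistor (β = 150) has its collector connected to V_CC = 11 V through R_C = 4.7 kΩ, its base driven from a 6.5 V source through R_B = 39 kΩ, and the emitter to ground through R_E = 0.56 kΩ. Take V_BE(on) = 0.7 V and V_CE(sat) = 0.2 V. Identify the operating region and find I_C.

Assume active: I_B = (6.5 − 0.7)/(39 + 151×0.56) = 0.0469 mA, I_C = β·I_B = 7.04 mA.
Then V_CE = 11 − 7.04×4.7 − 7.09×0.56 = -26.1 V < 0.2 V — the active assumption fails.
Re-solve with V_CE = 0.2 V. KCL at the emitter: V_E/R_E = (V_BB−0.7−V_E)/R_B + (V_CC−0.2−V_E)/R_C, giving V_E = 1.21 V.
I_C = (V_CC − 0.2 − V_E)/R_C = (10.8 − 1.21)/4.7 = 2.04 mA.
Check: I_B = (5.8 − 1.21)/39 = 0.118 mA, and β·I_B = 17.7 mA > I_C, confirming saturation.

saturation; I_C ≈ 2 mA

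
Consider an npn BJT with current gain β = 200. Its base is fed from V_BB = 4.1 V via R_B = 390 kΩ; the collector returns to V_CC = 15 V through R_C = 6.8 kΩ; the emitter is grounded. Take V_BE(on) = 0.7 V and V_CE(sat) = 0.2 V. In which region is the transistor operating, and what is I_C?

Assume active. Base-emitter loop: I_B = (V_BB − V_BE)/R_B = (4.1 − 0.7)/390 = 0.00872 mA.
I_C = β·I_B = 200×0.00872 = 1.74 mA.
V_CE = V_CC − I_C·R_C = 15 − 1.74×6.8 = 3.14 V > V_CE(sat), so the active-region assumption holds.

active; I_C ≈ 1.7 mA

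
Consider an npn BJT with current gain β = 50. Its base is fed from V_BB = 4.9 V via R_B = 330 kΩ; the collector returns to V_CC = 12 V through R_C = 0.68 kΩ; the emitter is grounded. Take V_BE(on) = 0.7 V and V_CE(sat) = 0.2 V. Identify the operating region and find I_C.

Assume active. Base-emitter loop: I_B = (V_BB − V_BE)/R_B = (4.9 − 0.7)/330 = 0.0127 mA.
I_C = β·I_B = 50×0.0127 = 0.636 mA.
V_CE = V_CC − I_C·R_C = 12 − 0.636×0.68 = 11.6 V > V_CE(sat), so the active-region assumption holds.

active; I_C ≈ 0.64 mA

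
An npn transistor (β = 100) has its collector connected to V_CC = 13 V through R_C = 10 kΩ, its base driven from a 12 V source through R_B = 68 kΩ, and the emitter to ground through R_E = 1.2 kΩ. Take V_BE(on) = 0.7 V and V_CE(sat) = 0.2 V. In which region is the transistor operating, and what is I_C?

Assume active: I_B = (12 − 0.7)/(68 + 101×1.2) = 0.0597 mA, I_C = β·I_B = 5.97 mA.
Then V_CE = 13 − 5.97×10 − 6.03×1.2 = -54 V < 0.2 V — the active assumption fails.
Re-solve with V_CE = 0.2 V. KCL at the emitter: V_E/R_E = (V_BB−0.7−V_E)/R_B + (V_CC−0.2−V_E)/R_C, giving V_E = 1.53 V.
I_C = (V_CC − 0.2 − V_E)/R_C = (12.8 − 1.53)/10 = 1.13 mA.
Check: I_B = (11.3 − 1.53)/68 = 0.144 mA, and β·I_B = 14.4 mA > I_C, confirming saturation.

saturation; I_C ≈ 1.1 mA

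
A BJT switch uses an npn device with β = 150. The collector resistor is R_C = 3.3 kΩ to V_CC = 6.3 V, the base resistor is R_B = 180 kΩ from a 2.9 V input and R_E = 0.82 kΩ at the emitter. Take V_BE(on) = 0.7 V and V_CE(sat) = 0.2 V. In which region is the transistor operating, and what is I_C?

active; I_C ≈ 1.1 mA

Assume active. Base-emitter loop: I_B = (V_BB − V_BE)/(R_B + (β+1)R_E) = (2.9 − 0.7)/(180 + 151×0.82) = 0.00724 mA.
I_C = β·I_B = 150×0.00724 = 1.09 mA.
V_CE = V_CC − I_C·R_C − I_E·R_E = 6.3 − 1.09×3.3 − 1.09×0.82 = 1.82 V > V_CE(sat), so the active-region assumption holds.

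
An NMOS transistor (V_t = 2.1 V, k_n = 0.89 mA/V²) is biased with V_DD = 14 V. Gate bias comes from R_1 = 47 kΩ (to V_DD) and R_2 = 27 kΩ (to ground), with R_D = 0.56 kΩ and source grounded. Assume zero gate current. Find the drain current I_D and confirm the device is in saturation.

I_D ≈ 4 mA

V_G = V_DD·R_2/(R_1+R_2) = 14×27/74 = 5.11 V. With the source grounded, V_GS = V_G = 5.11 V.
Assume saturation: I_D = (k_n/2)(V_GS − V_t)² = (0.89/2)×(5.11 − 2.1)² = 0.445×3.01² = 4.03 mA.
V_DS = V_DD − I_D·R_D = 14 − 4.03×0.56 = 11.7 V.
Saturation requires V_DS ≥ V_GS − V_t = 3.01 V; 11.7 ≥ 3.01 ✓.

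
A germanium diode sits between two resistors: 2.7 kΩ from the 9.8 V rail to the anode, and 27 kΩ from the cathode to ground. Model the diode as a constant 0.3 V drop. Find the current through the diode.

I ≈ 0.32 mA

The two resistors are in series with the diode, so KVL gives 9.8 = I·2.7 + 0.3 + I·27.
I = (9.8 − 0.3) / (2.7 + 27) kΩ = 9.5 / 29.7 = 0.32 mA.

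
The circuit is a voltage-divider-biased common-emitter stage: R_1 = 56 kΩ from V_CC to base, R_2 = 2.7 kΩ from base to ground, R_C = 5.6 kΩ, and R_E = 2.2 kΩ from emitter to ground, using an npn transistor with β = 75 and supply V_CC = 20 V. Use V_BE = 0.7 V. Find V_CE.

Thevenize the base divider: V_Th = V_CC·R_2/(R_1+R_2) = 20×2.7/58.7 = 0.92 V, R_Th = R_1‖R_2 = 2.58 kΩ.
Base-emitter loop: V_Th = I_B·R_Th + V_BE + (β+1)I_B·R_E, so I_B = (0.92 − 0.7) / (2.58 + 76×2.2) = 0.0013 mA.
I_C = β·I_B = 75×0.0013 = 0.0972 mA, and I_E = (β+1)I_B = 0.0985 mA.
V_CE = V_CC − I_C·R_C − I_E·R_E = 20 − 0.0972×5.6 − 0.0985×2.2 = 19.2 V.
V_CE = 19.2 V > 0.2 V confirms active-region operation.

V_CE ≈ 19 V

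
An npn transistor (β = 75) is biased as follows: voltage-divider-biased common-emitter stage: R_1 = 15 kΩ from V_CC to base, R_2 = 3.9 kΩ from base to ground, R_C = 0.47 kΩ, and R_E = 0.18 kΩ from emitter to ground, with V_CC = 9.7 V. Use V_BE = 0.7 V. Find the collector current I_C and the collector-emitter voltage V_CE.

Thevenize the base divider: V_Th = V_CC·R_2/(R_1+R_2) = 9.7×3.9/18.9 = 2 V, R_Th = R_1‖R_2 = 3.1 kΩ.
Base-emitter loop: V_Th = I_B·R_Th + V_BE + (β+1)I_B·R_E, so I_B = (2 − 0.7) / (3.1 + 76×0.18) = 0.0776 mA.
I_C = β·I_B = 75×0.0776 = 5.82 mA, and I_E = (β+1)I_B = 5.9 mA.
V_CE = V_CC − I_C·R_C − I_E·R_E = 9.7 − 5.82×0.47 − 5.9×0.18 = 5.9 V.
V_CE = 5.9 V > 0.2 V confirms active-region operation.

I_C ≈ 5.8 mA, V_CE ≈ 5.9 V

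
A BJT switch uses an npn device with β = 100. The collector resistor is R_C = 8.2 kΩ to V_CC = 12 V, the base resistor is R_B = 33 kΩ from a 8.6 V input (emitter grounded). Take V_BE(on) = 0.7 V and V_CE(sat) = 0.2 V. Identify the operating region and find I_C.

Assume active: I_B = (8.6 − 0.7)/33 = 0.239 mA, giving I_C = β·I_B = 23.9 mA.
But then V_CE = 12 − 23.9×8.2 = -184 V < V_CE(sat) = 0.2 V — impossible in the active region.
So the transistor is saturated. With V_CE = 0.2 V, I_C = (V_CC − 0.2)/R_C = 11.8/8.2 = 1.44 mA.
Check: β·I_B = 23.9 mA > I_C = 1.44 mA, confirming saturation.

saturation; I_C ≈ 1.4 mA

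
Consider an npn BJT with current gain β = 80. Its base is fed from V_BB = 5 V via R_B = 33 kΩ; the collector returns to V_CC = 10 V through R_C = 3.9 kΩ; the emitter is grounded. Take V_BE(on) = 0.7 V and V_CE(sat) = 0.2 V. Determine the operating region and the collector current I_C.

saturation; I_C ≈ 2.5 mA

Assume active: I_B = (5 − 0.7)/33 = 0.13 mA, giving I_C = β·I_B = 10.4 mA.
But then V_CE = 10 − 10.4×3.9 = -30.7 V < V_CE(sat) = 0.2 V — impossible in the active region.
So the transistor is saturated. With V_CE = 0.2 V, I_C = (V_CC − 0.2)/R_C = 9.8/3.9 = 2.51 mA.
Check: β·I_B = 10.4 mA > I_C = 2.51 mA, confirming saturation.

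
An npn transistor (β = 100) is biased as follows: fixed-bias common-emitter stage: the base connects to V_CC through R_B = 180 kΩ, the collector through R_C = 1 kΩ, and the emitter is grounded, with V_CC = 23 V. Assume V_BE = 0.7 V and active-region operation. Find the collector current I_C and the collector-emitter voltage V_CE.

I_C ≈ 12 mA, V_CE ≈ 11 V

Base loop: V_CC = I_B·R_B + V_BE, so I_B = (23 − 0.7)/180 kΩ = 0.124 mA.
In the active region I_C = β·I_B = 100 × 0.124 = 12.4 mA.
Collector loop: V_CE = V_CC − I_C·R_C = 23 − 12.4×1 = 10.6 V.
Since V_CE = 10.6 V > V_CE(sat) ≈ 0.2 V, the transistor is in the active region as assumed.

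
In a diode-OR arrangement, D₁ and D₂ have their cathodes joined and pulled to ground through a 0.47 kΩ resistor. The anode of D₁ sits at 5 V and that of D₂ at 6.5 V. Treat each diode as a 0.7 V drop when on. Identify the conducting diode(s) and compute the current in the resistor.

Only D₂ conducts; I_R ≈ 12 mA

Assume both conduct. Then node N would need to be at both 5−0.7 = 4.3 V and 6.5−0.7 = 5.8 V, which is impossible.
Assume only D₂ conducts: V_N = 6.5 − 0.7 = 5.8 V, so I_R = 5.8/0.47 = 12.3 mA.
Check D₁: its anode-to-cathode voltage is 5 − 5.8 = -0.8 V < 0.7 V, so it is off. The assumption is consistent.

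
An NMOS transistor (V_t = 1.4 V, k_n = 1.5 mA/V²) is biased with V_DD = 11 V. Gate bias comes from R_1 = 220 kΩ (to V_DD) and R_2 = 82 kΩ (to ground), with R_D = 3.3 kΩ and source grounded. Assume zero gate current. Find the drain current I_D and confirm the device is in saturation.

I_D ≈ 1.9 mA

V_G = V_DD·R_2/(R_1+R_2) = 11×82/302 = 2.99 V. With the source grounded, V_GS = V_G = 2.99 V.
Assume saturation: I_D = (k_n/2)(V_GS − V_t)² = (1.5/2)×(2.99 − 1.4)² = 0.75×1.59² = 1.89 mA.
V_DS = V_DD − I_D·R_D = 11 − 1.89×3.3 = 4.77 V.
Saturation requires V_DS ≥ V_GS − V_t = 1.59 V; 4.77 ≥ 1.59 ✓.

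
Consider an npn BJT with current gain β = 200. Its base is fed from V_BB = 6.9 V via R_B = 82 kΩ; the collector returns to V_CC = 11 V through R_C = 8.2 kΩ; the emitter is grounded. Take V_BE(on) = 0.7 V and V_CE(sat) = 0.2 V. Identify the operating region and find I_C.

Assume active: I_B = (6.9 − 0.7)/82 = 0.0756 mA, giving I_C = β·I_B = 15.1 mA.
But then V_CE = 11 − 15.1×8.2 = -113 V < V_CE(sat) = 0.2 V — impossible in the active region.
So the transistor is saturated. With V_CE = 0.2 V, I_C = (V_CC − 0.2)/R_C = 10.8/8.2 = 1.32 mA.
Check: β·I_B = 15.1 mA > I_C = 1.32 mA, confirming saturation.

saturation; I_C ≈ 1.3 mA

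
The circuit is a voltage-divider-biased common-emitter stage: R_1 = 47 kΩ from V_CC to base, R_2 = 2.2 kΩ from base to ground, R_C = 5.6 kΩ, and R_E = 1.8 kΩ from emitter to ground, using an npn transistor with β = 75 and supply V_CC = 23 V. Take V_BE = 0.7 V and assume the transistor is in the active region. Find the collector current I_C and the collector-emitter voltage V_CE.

Thevenize the base divider: V_Th = V_CC·R_2/(R_1+R_2) = 23×2.2/49.2 = 1.03 V, R_Th = R_1‖R_2 = 2.1 kΩ.
Base-emitter loop: V_Th = I_B·R_Th + V_BE + (β+1)I_B·R_E, so I_B = (1.03 − 0.7) / (2.1 + 76×1.8) = 0.00236 mA.
I_C = β·I_B = 75×0.00236 = 0.177 mA, and I_E = (β+1)I_B = 0.18 mA.
V_CE = V_CC − I_C·R_C − I_E·R_E = 23 − 0.177×5.6 − 0.18×1.8 = 21.7 V.
V_CE = 21.7 V > 0.2 V confirms active-region operation.

I_C ≈ 0.18 mA, V_CE ≈ 22 V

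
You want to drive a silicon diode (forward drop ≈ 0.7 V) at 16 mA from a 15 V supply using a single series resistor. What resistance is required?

The resistor drops V_S − V_D = 15 − 0.7 = 14.3 V at 16 mA.
R = 14.3 V / 16 mA = 0.894 kΩ.

R ≈ 0.89 kΩ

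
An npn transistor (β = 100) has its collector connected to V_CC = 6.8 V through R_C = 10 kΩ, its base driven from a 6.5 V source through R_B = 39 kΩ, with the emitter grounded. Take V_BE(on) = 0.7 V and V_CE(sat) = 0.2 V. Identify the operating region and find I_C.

saturation; I_C ≈ 0.66 mA

Assume active: I_B = (6.5 − 0.7)/39 = 0.149 mA, giving I_C = β·I_B = 14.9 mA.
But then V_CE = 6.8 − 14.9×10 = -142 V < V_CE(sat) = 0.2 V — impossible in the active region.
So the transistor is saturated. With V_CE = 0.2 V, I_C = (V_CC − 0.2)/R_C = 6.6/10 = 0.66 mA.
Check: β·I_B = 14.9 mA > I_C = 0.66 mA, confirming saturation.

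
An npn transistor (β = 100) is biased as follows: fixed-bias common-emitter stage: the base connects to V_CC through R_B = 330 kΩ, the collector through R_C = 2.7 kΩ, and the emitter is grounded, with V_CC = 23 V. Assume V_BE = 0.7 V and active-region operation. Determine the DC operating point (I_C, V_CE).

Base loop: V_CC = I_B·R_B + V_BE, so I_B = (23 − 0.7)/330 kΩ = 0.0676 mA.
In the active region I_C = β·I_B = 100 × 0.0676 = 6.76 mA.
Collector loop: V_CE = V_CC − I_C·R_C = 23 − 6.76×2.7 = 4.75 V.
Since V_CE = 4.75 V > V_CE(sat) ≈ 0.2 V, the transistor is in the active region as assumed.

I_C ≈ 6.8 mA, V_CE ≈ 4.8 V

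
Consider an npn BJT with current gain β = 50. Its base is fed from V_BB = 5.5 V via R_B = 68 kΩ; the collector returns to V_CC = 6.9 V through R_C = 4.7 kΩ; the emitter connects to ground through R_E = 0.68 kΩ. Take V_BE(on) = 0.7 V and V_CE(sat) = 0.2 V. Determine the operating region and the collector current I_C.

Assume active: I_B = (5.5 − 0.7)/(68 + 51×0.68) = 0.0467 mA, I_C = β·I_B = 2.34 mA.
Then V_CE = 6.9 − 2.34×4.7 − 2.38×0.68 = -5.71 V < 0.2 V — the active assumption fails.
Re-solve with V_CE = 0.2 V. KCL at the emitter: V_E/R_E = (V_BB−0.7−V_E)/R_B + (V_CC−0.2−V_E)/R_C, giving V_E = 0.881 V.
I_C = (V_CC − 0.2 − V_E)/R_C = (6.7 − 0.881)/4.7 = 1.24 mA.
Check: I_B = (4.8 − 0.881)/68 = 0.0576 mA, and β·I_B = 2.88 mA > I_C, confirming saturation.

saturation; I_C ≈ 1.2 mA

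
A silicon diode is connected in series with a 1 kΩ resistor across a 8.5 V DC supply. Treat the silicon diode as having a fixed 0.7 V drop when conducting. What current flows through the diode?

I ≈ 7.8 mA

KVL around the loop: 8.5 = V_D + I·R = 0.7 + I × 1 kΩ.
So I = (8.5 − 0.7) / 1 kΩ = 7.8 / 1 = 7.8 mA.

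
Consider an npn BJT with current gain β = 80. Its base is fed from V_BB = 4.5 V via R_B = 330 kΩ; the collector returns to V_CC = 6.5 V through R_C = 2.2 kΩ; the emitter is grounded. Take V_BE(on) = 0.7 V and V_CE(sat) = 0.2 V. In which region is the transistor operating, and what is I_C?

active; I_C ≈ 0.92 mA

Assume active. Base-emitter loop: I_B = (V_BB − V_BE)/R_B = (4.5 − 0.7)/330 = 0.0115 mA.
I_C = β·I_B = 80×0.0115 = 0.921 mA.
V_CE = V_CC − I_C·R_C = 6.5 − 0.921×2.2 = 4.47 V > V_CE(sat), so the active-region assumption holds.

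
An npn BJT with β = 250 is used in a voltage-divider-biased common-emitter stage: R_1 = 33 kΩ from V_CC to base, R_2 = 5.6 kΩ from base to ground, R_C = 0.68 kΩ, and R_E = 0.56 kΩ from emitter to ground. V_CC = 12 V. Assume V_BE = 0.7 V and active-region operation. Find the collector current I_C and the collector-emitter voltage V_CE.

Thevenize the base divider: V_Th = V_CC·R_2/(R_1+R_2) = 12×5.6/38.6 = 1.74 V, R_Th = R_1‖R_2 = 4.79 kΩ.
Base-emitter loop: V_Th = I_B·R_Th + V_BE + (β+1)I_B·R_E, so I_B = (1.74 − 0.7) / (4.79 + 251×0.56) = 0.00716 mA.
I_C = β·I_B = 250×0.00716 = 1.79 mA, and I_E = (β+1)I_B = 1.8 mA.
V_CE = V_CC − I_C·R_C − I_E·R_E = 12 − 1.79×0.68 − 1.8×0.56 = 9.78 V.
V_CE = 9.78 V > 0.2 V confirms active-region operation.

I_C ≈ 1.8 mA, V_CE ≈ 9.8 V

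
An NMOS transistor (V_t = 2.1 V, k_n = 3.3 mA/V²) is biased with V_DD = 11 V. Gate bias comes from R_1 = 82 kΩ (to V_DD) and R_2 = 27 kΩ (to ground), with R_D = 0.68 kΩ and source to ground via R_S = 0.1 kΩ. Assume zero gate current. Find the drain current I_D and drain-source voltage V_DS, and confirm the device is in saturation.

I_D ≈ 0.54 mA, V_DS ≈ 11 V

V_G = V_DD·R_2/(R_1+R_2) = 11×27/109 = 2.72 V.
Assume saturation: I_D = (k_n/2)(V_GS − V_t)² with V_GS = V_G − I_D·R_S = 2.72 − 0.1·I_D.
Substituting gives 0.0165·I_D² − 1.21·I_D + 0.644 = 0, with roots I_D = 0.538 or 72.6 mA.
The root I_D = 72.6 mA gives V_GS = -4.53 V ≤ V_t, so take I_D = 0.538 mA.
Then V_GS = 2.67 V and V_DS = V_DD − I_D(R_D+R_S) = 11 − 0.538×0.78 = 10.6 V.
Saturation requires V_DS ≥ V_GS − V_t = 0.571 V; 10.6 ≥ 0.571 ✓.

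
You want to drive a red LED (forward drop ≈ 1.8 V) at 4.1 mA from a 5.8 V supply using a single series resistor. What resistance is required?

R ≈ 0.98 kΩ

The resistor drops V_S − V_D = 5.8 − 1.8 = 4 V at 4.1 mA.
R = 4 V / 4.1 mA = 0.976 kΩ.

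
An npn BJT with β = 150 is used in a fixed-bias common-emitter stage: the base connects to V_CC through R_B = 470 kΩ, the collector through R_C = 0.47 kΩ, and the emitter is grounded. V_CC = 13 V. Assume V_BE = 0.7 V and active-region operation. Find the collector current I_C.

Base loop: V_CC = I_B·R_B + V_BE, so I_B = (13 − 0.7)/470 kΩ = 0.0262 mA.
In the active region I_C = β·I_B = 150 × 0.0262 = 3.93 mA.
Collector loop: V_CE = V_CC − I_C·R_C = 13 − 3.93×0.47 = 11.2 V.
Since V_CE = 11.2 V > V_CE(sat) ≈ 0.2 V, the transistor is in the active region as assumed.

I_C ≈ 3.9 mA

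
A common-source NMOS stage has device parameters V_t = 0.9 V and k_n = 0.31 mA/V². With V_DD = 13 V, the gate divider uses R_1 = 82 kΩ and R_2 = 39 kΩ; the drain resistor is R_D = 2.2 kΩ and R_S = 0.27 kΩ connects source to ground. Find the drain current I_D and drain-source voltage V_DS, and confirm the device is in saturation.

I_D ≈ 1.3 mA, V_DS ≈ 9.7 V

V_G = V_DD·R_2/(R_1+R_2) = 13×39/121 = 4.19 V.
Assume saturation: I_D = (k_n/2)(V_GS − V_t)² with V_GS = V_G − I_D·R_S = 4.19 − 0.27·I_D.
Substituting gives 0.0113·I_D² − 1.28·I_D + 1.68 = 0, with roots I_D = 1.33 or 112 mA.
The root I_D = 112 mA gives V_GS = -25.9 V ≤ V_t, so take I_D = 1.33 mA.
Then V_GS = 3.83 V and V_DS = V_DD − I_D(R_D+R_S) = 13 − 1.33×2.47 = 9.71 V.
Saturation requires V_DS ≥ V_GS − V_t = 2.93 V; 9.71 ≥ 2.93 ✓.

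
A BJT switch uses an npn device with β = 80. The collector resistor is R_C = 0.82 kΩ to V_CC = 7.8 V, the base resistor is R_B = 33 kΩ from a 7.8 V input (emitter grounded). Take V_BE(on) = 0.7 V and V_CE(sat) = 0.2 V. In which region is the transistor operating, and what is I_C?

saturation; I_C ≈ 9.3 mA

Assume active: I_B = (7.8 − 0.7)/33 = 0.215 mA, giving I_C = β·I_B = 17.2 mA.
But then V_CE = 7.8 − 17.2×0.82 = -6.31 V < V_CE(sat) = 0.2 V — impossible in the active region.
So the transistor is saturated. With V_CE = 0.2 V, I_C = (V_CC − 0.2)/R_C = 7.6/0.82 = 9.27 mA.
Check: β·I_B = 17.2 mA > I_C = 9.27 mA, confirming saturation.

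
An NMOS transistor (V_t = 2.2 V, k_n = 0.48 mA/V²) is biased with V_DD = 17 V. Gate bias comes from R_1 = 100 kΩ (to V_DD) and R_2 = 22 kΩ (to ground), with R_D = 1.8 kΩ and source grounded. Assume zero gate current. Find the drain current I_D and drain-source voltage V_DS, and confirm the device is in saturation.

V_G = V_DD·R_2/(R_1+R_2) = 17×22/122 = 3.07 V. With the source grounded, V_GS = V_G = 3.07 V.
Assume saturation: I_D = (k_n/2)(V_GS − V_t)² = (0.48/2)×(3.07 − 2.2)² = 0.24×0.866² = 0.18 mA.
V_DS = V_DD − I_D·R_D = 17 − 0.18×1.8 = 16.7 V.
Saturation requires V_DS ≥ V_GS − V_t = 0.866 V; 16.7 ≥ 0.866 ✓.

I_D ≈ 0.18 mA, V_DS ≈ 17 V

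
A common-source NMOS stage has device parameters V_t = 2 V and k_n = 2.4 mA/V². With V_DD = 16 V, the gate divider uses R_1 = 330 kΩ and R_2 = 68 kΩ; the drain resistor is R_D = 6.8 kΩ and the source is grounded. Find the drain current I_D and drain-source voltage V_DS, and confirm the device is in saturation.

I_D ≈ 0.65 mA, V_DS ≈ 12 V

V_G = V_DD·R_2/(R_1+R_2) = 16×68/398 = 2.73 V. With the source grounded, V_GS = V_G = 2.73 V.
Assume saturation: I_D = (k_n/2)(V_GS − V_t)² = (2.4/2)×(2.73 − 2)² = 1.2×0.734² = 0.646 mA.
V_DS = V_DD − I_D·R_D = 16 − 0.646×6.8 = 11.6 V.
Saturation requires V_DS ≥ V_GS − V_t = 0.734 V; 11.6 ≥ 0.734 ✓.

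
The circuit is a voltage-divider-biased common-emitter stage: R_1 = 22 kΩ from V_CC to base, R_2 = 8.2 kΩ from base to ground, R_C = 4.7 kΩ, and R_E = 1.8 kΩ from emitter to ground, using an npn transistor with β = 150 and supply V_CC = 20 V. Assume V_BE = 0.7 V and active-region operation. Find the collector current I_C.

I_C ≈ 2.6 mA

Thevenize the base divider: V_Th = V_CC·R_2/(R_1+R_2) = 20×8.2/30.2 = 5.43 V, R_Th = R_1‖R_2 = 5.97 kΩ.
Base-emitter loop: V_Th = I_B·R_Th + V_BE + (β+1)I_B·R_E, so I_B = (5.43 − 0.7) / (5.97 + 151×1.8) = 0.017 mA.
I_C = β·I_B = 150×0.017 = 2.55 mA, and I_E = (β+1)I_B = 2.57 mA.
V_CE = V_CC − I_C·R_C − I_E·R_E = 20 − 2.55×4.7 − 2.57×1.8 = 3.37 V.
V_CE = 3.37 V > 0.2 V confirms active-region operation.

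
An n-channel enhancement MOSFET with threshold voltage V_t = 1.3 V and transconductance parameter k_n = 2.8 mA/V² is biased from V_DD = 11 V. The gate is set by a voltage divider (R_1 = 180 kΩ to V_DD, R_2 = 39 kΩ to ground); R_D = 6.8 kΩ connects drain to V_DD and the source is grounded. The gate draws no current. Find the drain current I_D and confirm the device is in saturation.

V_G = V_DD·R_2/(R_1+R_2) = 11×39/219 = 1.96 V. With the source grounded, V_GS = V_G = 1.96 V.
Assume saturation: I_D = (k_n/2)(V_GS − V_t)² = (2.8/2)×(1.96 − 1.3)² = 1.4×0.659² = 0.608 mA.
V_DS = V_DD − I_D·R_D = 11 − 0.608×6.8 = 6.87 V.
Saturation requires V_DS ≥ V_GS − V_t = 0.659 V; 6.87 ≥ 0.659 ✓.

I_D ≈ 0.61 mA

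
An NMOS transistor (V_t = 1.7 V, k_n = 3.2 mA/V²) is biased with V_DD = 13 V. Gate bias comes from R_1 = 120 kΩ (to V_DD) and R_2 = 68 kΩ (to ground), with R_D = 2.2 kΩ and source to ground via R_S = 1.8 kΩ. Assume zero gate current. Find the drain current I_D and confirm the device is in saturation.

V_G = V_DD·R_2/(R_1+R_2) = 13×68/188 = 4.7 V.
Assume saturation: I_D = (k_n/2)(V_GS − V_t)² with V_GS = V_G − I_D·R_S = 4.7 − 1.8·I_D.
Substituting gives 5.18·I_D² − 18.3·I_D + 14.4 = 0, with roots I_D = 1.19 or 2.34 mA.
The root I_D = 2.34 mA gives V_GS = 0.491 V ≤ V_t, so take I_D = 1.19 mA.
Then V_GS = 2.56 V and V_DS = V_DD − I_D(R_D+R_S) = 13 − 1.19×4 = 8.24 V.
Saturation requires V_DS ≥ V_GS − V_t = 0.862 V; 8.24 ≥ 0.862 ✓.

I_D ≈ 1.2 mA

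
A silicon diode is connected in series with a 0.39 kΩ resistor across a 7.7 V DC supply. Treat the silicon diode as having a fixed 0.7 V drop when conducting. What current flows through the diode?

I ≈ 18 mA

KVL around the loop: 7.7 = V_D + I·R = 0.7 + I × 0.39 kΩ.
So I = (7.7 − 0.7) / 0.39 kΩ = 7 / 0.39 = 17.9 mA.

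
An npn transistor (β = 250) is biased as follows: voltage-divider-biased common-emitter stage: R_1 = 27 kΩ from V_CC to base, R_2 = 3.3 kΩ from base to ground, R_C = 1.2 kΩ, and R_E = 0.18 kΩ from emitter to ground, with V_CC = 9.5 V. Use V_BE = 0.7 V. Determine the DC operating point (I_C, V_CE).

I_C ≈ 1.7 mA, V_CE ≈ 7.1 V

Thevenize the base divider: V_Th = V_CC·R_2/(R_1+R_2) = 9.5×3.3/30.3 = 1.03 V, R_Th = R_1‖R_2 = 2.94 kΩ.
Base-emitter loop: V_Th = I_B·R_Th + V_BE + (β+1)I_B·R_E, so I_B = (1.03 − 0.7) / (2.94 + 251×0.18) = 0.00695 mA.
I_C = β·I_B = 250×0.00695 = 1.74 mA, and I_E = (β+1)I_B = 1.75 mA.
V_CE = V_CC − I_C·R_C − I_E·R_E = 9.5 − 1.74×1.2 − 1.75×0.18 = 7.1 V.
V_CE = 7.1 V > 0.2 V confirms active-region operation.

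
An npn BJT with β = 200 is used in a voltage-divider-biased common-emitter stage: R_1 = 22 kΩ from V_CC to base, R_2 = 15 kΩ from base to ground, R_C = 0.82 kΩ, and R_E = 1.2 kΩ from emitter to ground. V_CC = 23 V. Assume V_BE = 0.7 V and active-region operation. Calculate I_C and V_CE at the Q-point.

Thevenize the base divider: V_Th = V_CC·R_2/(R_1+R_2) = 23×15/37 = 9.32 V, R_Th = R_1‖R_2 = 8.92 kΩ.
Base-emitter loop: V_Th = I_B·R_Th + V_BE + (β+1)I_B·R_E, so I_B = (9.32 − 0.7) / (8.92 + 201×1.2) = 0.0345 mA.
I_C = β·I_B = 200×0.0345 = 6.9 mA, and I_E = (β+1)I_B = 6.93 mA.
V_CE = V_CC − I_C·R_C − I_E·R_E = 23 − 6.9×0.82 − 6.93×1.2 = 9.03 V.
V_CE = 9.03 V > 0.2 V confirms active-region operation.

I_C ≈ 6.9 mA, V_CE ≈ 9 V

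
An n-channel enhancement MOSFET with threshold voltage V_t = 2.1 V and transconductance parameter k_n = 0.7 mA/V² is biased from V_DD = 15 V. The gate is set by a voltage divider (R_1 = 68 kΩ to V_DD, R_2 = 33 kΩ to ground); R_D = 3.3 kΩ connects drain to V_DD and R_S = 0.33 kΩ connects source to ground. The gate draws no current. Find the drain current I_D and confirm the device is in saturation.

I_D ≈ 1.7 mA

V_G = V_DD·R_2/(R_1+R_2) = 15×33/101 = 4.9 V.
Assume saturation: I_D = (k_n/2)(V_GS − V_t)² with V_GS = V_G − I_D·R_S = 4.9 − 0.33·I_D.
Substituting gives 0.0381·I_D² − 1.65·I_D + 2.75 = 0, with roots I_D = 1.74 or 41.5 mA.
The root I_D = 41.5 mA gives V_GS = -8.79 V ≤ V_t, so take I_D = 1.74 mA.
Then V_GS = 4.33 V and V_DS = V_DD − I_D(R_D+R_S) = 15 − 1.74×3.63 = 8.69 V.
Saturation requires V_DS ≥ V_GS − V_t = 2.23 V; 8.69 ≥ 2.23 ✓.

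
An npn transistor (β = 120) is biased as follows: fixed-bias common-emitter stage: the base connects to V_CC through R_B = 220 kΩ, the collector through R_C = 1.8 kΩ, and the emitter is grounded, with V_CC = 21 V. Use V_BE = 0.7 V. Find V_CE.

V_CE ≈ 1.1 V

Base loop: V_CC = I_B·R_B + V_BE, so I_B = (21 − 0.7)/220 kΩ = 0.0923 mA.
In the active region I_C = β·I_B = 120 × 0.0923 = 11.1 mA.
Collector loop: V_CE = V_CC − I_C·R_C = 21 − 11.1×1.8 = 1.07 V.
Since V_CE = 1.07 V > V_CE(sat) ≈ 0.2 V, the transistor is in the active region as assumed.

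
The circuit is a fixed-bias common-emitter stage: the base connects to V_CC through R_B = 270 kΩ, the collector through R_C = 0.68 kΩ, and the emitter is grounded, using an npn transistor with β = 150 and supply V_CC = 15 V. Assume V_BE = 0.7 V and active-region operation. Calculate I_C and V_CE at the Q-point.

Base loop: V_CC = I_B·R_B + V_BE, so I_B = (15 − 0.7)/270 kΩ = 0.053 mA.
In the active region I_C = β·I_B = 150 × 0.053 = 7.94 mA.
Collector loop: V_CE = V_CC − I_C·R_C = 15 − 7.94×0.68 = 9.6 V.
Since V_CE = 9.6 V > V_CE(sat) ≈ 0.2 V, the transistor is in the active region as assumed.

I_C ≈ 7.9 mA, V_CE ≈ 9.6 V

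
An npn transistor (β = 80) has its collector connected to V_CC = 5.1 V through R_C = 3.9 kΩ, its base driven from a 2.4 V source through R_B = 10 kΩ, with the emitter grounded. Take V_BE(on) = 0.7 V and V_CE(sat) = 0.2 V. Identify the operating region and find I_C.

Assume active: I_B = (2.4 − 0.7)/10 = 0.17 mA, giving I_C = β·I_B = 13.6 mA.
But then V_CE = 5.1 − 13.6×3.9 = -47.9 V < V_CE(sat) = 0.2 V — impossible in the active region.
So the transistor is saturated. With V_CE = 0.2 V, I_C = (V_CC − 0.2)/R_C = 4.9/3.9 = 1.26 mA.
Check: β·I_B = 13.6 mA > I_C = 1.26 mA, confirming saturation.

saturation; I_C ≈ 1.3 mA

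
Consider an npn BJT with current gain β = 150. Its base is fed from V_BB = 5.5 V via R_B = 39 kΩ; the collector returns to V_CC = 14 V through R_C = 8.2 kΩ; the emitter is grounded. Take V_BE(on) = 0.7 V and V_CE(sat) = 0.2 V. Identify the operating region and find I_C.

saturation; I_C ≈ 1.7 mA

Assume active: I_B = (5.5 − 0.7)/39 = 0.123 mA, giving I_C = β·I_B = 18.5 mA.
But then V_CE = 14 − 18.5×8.2 = -137 V < V_CE(sat) = 0.2 V — impossible in the active region.
So the transistor is saturated. With V_CE = 0.2 V, I_C = (V_CC − 0.2)/R_C = 13.8/8.2 = 1.68 mA.
Check: β·I_B = 18.5 mA > I_C = 1.68 mA, confirming saturation.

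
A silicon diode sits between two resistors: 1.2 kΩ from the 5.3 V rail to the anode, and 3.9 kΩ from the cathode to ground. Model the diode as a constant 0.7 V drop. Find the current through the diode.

I ≈ 0.9 mA

The two resistors are in series with the diode, so KVL gives 5.3 = I·1.2 + 0.7 + I·3.9.
I = (5.3 − 0.7) / (1.2 + 3.9) kΩ = 4.6 / 5.1 = 0.902 mA.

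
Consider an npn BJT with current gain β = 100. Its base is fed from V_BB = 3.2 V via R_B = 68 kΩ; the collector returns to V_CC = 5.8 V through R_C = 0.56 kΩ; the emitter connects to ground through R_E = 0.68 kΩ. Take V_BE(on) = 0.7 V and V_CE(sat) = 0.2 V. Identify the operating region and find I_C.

active; I_C ≈ 1.8 mA

Assume active. Base-emitter loop: I_B = (V_BB − V_BE)/(R_B + (β+1)R_E) = (3.2 − 0.7)/(68 + 101×0.68) = 0.0183 mA.
I_C = β·I_B = 100×0.0183 = 1.83 mA.
V_CE = V_CC − I_C·R_C − I_E·R_E = 5.8 − 1.83×0.56 − 1.85×0.68 = 3.52 V > V_CE(sat), so the active-region assumption holds.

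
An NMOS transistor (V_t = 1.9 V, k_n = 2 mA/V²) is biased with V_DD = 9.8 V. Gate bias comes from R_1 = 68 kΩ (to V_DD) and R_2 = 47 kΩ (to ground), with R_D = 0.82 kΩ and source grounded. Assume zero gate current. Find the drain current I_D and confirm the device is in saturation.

V_G = V_DD·R_2/(R_1+R_2) = 9.8×47/115 = 4.01 V. With the source grounded, V_GS = V_G = 4.01 V.
Assume saturation: I_D = (k_n/2)(V_GS − V_t)² = (2/2)×(4.01 − 1.9)² = 1×2.11² = 4.43 mA.
V_DS = V_DD − I_D·R_D = 9.8 − 4.43×0.82 = 6.17 V.
Saturation requires V_DS ≥ V_GS − V_t = 2.11 V; 6.17 ≥ 2.11 ✓.

I_D ≈ 4.4 mA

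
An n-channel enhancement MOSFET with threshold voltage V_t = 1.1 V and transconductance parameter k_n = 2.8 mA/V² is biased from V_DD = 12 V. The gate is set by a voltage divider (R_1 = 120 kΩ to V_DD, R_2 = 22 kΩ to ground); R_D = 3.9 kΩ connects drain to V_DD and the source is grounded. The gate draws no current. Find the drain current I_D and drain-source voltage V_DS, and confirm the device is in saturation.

V_G = V_DD·R_2/(R_1+R_2) = 12×22/142 = 1.86 V. With the source grounded, V_GS = V_G = 1.86 V.
Assume saturation: I_D = (k_n/2)(V_GS − V_t)² = (2.8/2)×(1.86 − 1.1)² = 1.4×0.759² = 0.807 mA.
V_DS = V_DD − I_D·R_D = 12 − 0.807×3.9 = 8.85 V.
Saturation requires V_DS ≥ V_GS − V_t = 0.759 V; 8.85 ≥ 0.759 ✓.

I_D ≈ 0.81 mA, V_DS ≈ 8.9 V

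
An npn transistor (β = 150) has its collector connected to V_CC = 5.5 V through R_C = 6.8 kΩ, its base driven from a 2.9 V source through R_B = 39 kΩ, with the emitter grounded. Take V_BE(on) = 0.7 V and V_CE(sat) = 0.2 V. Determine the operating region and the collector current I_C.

saturation; I_C ≈ 0.78 mA

Assume active: I_B = (2.9 − 0.7)/39 = 0.0564 mA, giving I_C = β·I_B = 8.46 mA.
But then V_CE = 5.5 − 8.46×6.8 = -52 V < V_CE(sat) = 0.2 V — impossible in the active region.
So the transistor is saturated. With V_CE = 0.2 V, I_C = (V_CC − 0.2)/R_C = 5.3/6.8 = 0.779 mA.
Check: β·I_B = 8.46 mA > I_C = 0.779 mA, confirming saturation.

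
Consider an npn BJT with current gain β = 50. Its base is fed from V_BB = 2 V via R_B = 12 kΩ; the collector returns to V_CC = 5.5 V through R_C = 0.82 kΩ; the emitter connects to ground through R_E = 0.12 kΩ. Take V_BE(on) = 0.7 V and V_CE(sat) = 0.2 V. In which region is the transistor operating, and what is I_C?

active; I_C ≈ 3.6 mA

Assume active. Base-emitter loop: I_B = (V_BB − V_BE)/(R_B + (β+1)R_E) = (2 − 0.7)/(12 + 51×0.12) = 0.0717 mA.
I_C = β·I_B = 50×0.0717 = 3.59 mA.
V_CE = V_CC − I_C·R_C − I_E·R_E = 5.5 − 3.59×0.82 − 3.66×0.12 = 2.12 V > V_CE(sat), so the active-region assumption holds.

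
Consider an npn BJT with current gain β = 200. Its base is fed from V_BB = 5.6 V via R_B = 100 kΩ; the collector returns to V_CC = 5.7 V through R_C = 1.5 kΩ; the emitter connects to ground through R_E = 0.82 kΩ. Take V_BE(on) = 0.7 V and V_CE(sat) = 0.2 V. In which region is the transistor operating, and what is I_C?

Assume active: I_B = (5.6 − 0.7)/(100 + 201×0.82) = 0.0185 mA, I_C = β·I_B = 3.7 mA.
Then V_CE = 5.7 − 3.7×1.5 − 3.72×0.82 = -2.9 V < 0.2 V — the active assumption fails.
Re-solve with V_CE = 0.2 V. KCL at the emitter: V_E/R_E = (V_BB−0.7−V_E)/R_B + (V_CC−0.2−V_E)/R_C, giving V_E = 1.96 V.
I_C = (V_CC − 0.2 − V_E)/R_C = (5.5 − 1.96)/1.5 = 2.36 mA.
Check: I_B = (4.9 − 1.96)/100 = 0.0294 mA, and β·I_B = 5.88 mA > I_C, confirming saturation.

saturation; I_C ≈ 2.4 mA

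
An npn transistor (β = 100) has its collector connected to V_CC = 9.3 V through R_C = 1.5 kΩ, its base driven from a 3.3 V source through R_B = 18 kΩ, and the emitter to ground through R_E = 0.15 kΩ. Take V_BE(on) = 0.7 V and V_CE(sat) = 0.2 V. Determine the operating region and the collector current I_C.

Assume active: I_B = (3.3 − 0.7)/(18 + 101×0.15) = 0.0784 mA, I_C = β·I_B = 7.84 mA.
Then V_CE = 9.3 − 7.84×1.5 − 7.92×0.15 = -3.65 V < 0.2 V — the active assumption fails.
Re-solve with V_CE = 0.2 V. KCL at the emitter: V_E/R_E = (V_BB−0.7−V_E)/R_B + (V_CC−0.2−V_E)/R_C, giving V_E = 0.841 V.
I_C = (V_CC − 0.2 − V_E)/R_C = (9.1 − 0.841)/1.5 = 5.51 mA.
Check: I_B = (2.6 − 0.841)/18 = 0.0977 mA, and β·I_B = 9.77 mA > I_C, confirming saturation.

saturation; I_C ≈ 5.5 mA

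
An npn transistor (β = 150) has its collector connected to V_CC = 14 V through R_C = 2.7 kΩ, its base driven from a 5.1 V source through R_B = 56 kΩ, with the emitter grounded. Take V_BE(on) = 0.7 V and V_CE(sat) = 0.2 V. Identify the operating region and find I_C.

saturation; I_C ≈ 5.1 mA

Assume active: I_B = (5.1 − 0.7)/56 = 0.0786 mA, giving I_C = β·I_B = 11.8 mA.
But then V_CE = 14 − 11.8×2.7 = -17.8 V < V_CE(sat) = 0.2 V — impossible in the active region.
So the transistor is saturated. With V_CE = 0.2 V, I_C = (V_CC − 0.2)/R_C = 13.8/2.7 = 5.11 mA.
Check: β·I_B = 11.8 mA > I_C = 5.11 mA, confirming saturation.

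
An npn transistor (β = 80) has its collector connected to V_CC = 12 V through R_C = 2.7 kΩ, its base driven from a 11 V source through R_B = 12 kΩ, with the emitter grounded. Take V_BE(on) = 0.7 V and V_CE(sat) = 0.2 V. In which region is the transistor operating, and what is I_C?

saturation; I_C ≈ 4.4 mA

Assume active: I_B = (11 − 0.7)/12 = 0.858 mA, giving I_C = β·I_B = 68.7 mA.
But then V_CE = 12 − 68.7×2.7 = -173 V < V_CE(sat) = 0.2 V — impossible in the active region.
So the transistor is saturated. With V_CE = 0.2 V, I_C = (V_CC − 0.2)/R_C = 11.8/2.7 = 4.37 mA.
Check: β·I_B = 68.7 mA > I_C = 4.37 mA, confirming saturation.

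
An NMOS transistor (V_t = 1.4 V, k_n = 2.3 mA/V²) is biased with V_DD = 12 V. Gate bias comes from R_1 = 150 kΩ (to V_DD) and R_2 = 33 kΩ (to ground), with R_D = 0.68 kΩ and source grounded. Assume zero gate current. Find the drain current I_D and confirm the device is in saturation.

V_G = V_DD·R_2/(R_1+R_2) = 12×33/183 = 2.16 V. With the source grounded, V_GS = V_G = 2.16 V.
Assume saturation: I_D = (k_n/2)(V_GS − V_t)² = (2.3/2)×(2.16 − 1.4)² = 1.15×0.764² = 0.671 mA.
V_DS = V_DD − I_D·R_D = 12 − 0.671×0.68 = 11.5 V.
Saturation requires V_DS ≥ V_GS − V_t = 0.764 V; 11.5 ≥ 0.764 ✓.

I_D ≈ 0.67 mA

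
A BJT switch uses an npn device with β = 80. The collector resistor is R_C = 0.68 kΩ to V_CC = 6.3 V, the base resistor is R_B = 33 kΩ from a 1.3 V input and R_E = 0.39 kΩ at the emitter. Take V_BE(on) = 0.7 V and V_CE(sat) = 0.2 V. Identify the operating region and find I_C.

active; I_C ≈ 0.74 mA

Assume active. Base-emitter loop: I_B = (V_BB − V_BE)/(R_B + (β+1)R_E) = (1.3 − 0.7)/(33 + 81×0.39) = 0.00929 mA.
I_C = β·I_B = 80×0.00929 = 0.743 mA.
V_CE = V_CC − I_C·R_C − I_E·R_E = 6.3 − 0.743×0.68 − 0.752×0.39 = 5.5 V > V_CE(sat), so the active-region assumption holds.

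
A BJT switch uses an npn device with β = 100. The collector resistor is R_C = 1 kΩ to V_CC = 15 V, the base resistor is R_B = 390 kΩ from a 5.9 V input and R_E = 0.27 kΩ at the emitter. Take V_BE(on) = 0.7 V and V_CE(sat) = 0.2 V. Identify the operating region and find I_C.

active; I_C ≈ 1.2 mA

Assume active. Base-emitter loop: I_B = (V_BB − V_BE)/(R_B + (β+1)R_E) = (5.9 − 0.7)/(390 + 101×0.27) = 0.0125 mA.
I_C = β·I_B = 100×0.0125 = 1.25 mA.
V_CE = V_CC − I_C·R_C − I_E·R_E = 15 − 1.25×1 − 1.26×0.27 = 13.4 V > V_CE(sat), so the active-region assumption holds.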